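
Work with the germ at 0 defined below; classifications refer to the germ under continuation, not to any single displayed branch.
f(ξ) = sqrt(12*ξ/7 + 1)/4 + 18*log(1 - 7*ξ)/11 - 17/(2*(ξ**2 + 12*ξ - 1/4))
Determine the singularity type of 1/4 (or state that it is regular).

The point is a regular point.

Denominator factors: ξ**2 + 12*ξ - 1/4 = 45/16 at ξ = 1/4 — none vanishes.
Branch term sqrt(1 - ξ/(-7/12)): argument at 1/4 is 10/7, nonzero, so 1/4 is not its branch point (a point on a principal cut is still regular for the continued germ).
Branch term log(1 - ξ/(1/7)): argument at 1/4 is -3/4, nonzero, so 1/4 is not its branch point (a point on a principal cut is still regular for the continued germ).
So the germ continues analytically to 1/4.


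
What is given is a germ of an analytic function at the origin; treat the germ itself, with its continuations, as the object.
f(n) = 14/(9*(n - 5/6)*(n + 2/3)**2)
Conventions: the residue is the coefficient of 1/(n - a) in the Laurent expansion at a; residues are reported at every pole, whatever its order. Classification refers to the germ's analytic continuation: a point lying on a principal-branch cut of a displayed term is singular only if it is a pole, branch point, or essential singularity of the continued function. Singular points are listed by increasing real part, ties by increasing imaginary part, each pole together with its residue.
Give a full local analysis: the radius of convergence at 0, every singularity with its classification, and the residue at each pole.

Radius of convergence at 0: 2/3.
At -2/3: a pole of order 2; residue -56/81.
At 5/6: a pole of order 1; residue 56/81.

Denominator factor (n + 2/3)^2: pole of order 2 at -2/3, modulus 2/3.
Denominator factor (n - 5/6): pole of order 1 at 5/6, modulus 5/6.
The radius of convergence is the smallest modulus among the singular points: 2/3.
At the order-2 pole -2/3 set g(n) = (n - (-2/3))^2*f(n) = 14/(9*(n - 5/6)).
Order-2 pole: residue = g'(a); g'(-2/3) = -56/81, so the residue is -56/81.
At the order-1 pole 5/6 set g(n) = (n - (5/6))*f(n) = 14/(9*(n + 2/3)**2).
Simple pole: residue = g(a) at a = 5/6, which is 56/81.
List the singular points by increasing real part (a conjugate pair: the negative imaginary part first).


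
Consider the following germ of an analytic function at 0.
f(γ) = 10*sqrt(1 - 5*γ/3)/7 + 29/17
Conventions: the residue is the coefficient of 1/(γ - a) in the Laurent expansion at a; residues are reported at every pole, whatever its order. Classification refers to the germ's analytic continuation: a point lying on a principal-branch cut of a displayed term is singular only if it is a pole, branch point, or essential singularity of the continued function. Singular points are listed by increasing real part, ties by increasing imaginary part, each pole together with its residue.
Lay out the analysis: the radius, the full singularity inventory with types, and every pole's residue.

Branch term (10/7)*sqrt(1 - γ/(3/5)): its argument vanishes at γ = 3/5, a square-root branch point, modulus 3/5.
The radius of convergence is the smallest modulus among the singular points: 3/5.

Radius of convergence at 0: 3/5.
At 3/5: an algebraic (square-root) branch point.


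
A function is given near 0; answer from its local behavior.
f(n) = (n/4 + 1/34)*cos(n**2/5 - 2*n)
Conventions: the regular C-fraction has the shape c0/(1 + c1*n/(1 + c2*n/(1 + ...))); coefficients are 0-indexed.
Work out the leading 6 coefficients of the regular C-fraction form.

Taylor coefficients (expand at 0): a_0 = 1/34, a_1 = 1/4, a_2 = -1/17, a_3 = -83/170, a_4 = 607/5100, a_5 = 523/3400.
c0 = a_0 = 1/34. Peel one level at a time: if S = 1 + c*n/S' with S'(0) = 1, then c is the n-coefficient of S and S' = c*n/(S - 1).
S_1 = c0/f = 1 + (-17/2)*n + (297/4)*n^2 + ...; c1 = -17/2.
S_2 = c1*n/(S_1 - 1) = 1 + (297/34)*n + (2902/1445)*n^2 + ...; c2 = 297/34.
S_3 = c2*n/(S_2 - 1) = 1 + (-5804/25245)*n + (58/88209)*n^2 + ...; c3 = -5804/25245.
S_4 = c3*n/(S_3 - 1) = 1 + (2465/861894)*n + (-1508935657/947430450)*n^2 + ...; c4 = 2465/861894.
S_5 = c4*n/(S_4 - 1) = 1 + (2929110393/5259875)*n + ...; c5 = 2929110393/5259875.

The regular C-fraction coefficients are [1/34, -17/2, 297/34, -5804/25245, 2465/861894, 2929110393/5259875].


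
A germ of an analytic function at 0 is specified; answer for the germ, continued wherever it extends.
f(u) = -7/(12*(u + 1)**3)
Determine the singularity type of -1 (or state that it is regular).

The point is a pole of order 3.

The denominator factor u + 1 vanishes at -1 and appears to the power 3; the numerator there equals -7/12, nonzero, and no other factor vanishes.
Hence a pole whose order is the multiplicity, 3.


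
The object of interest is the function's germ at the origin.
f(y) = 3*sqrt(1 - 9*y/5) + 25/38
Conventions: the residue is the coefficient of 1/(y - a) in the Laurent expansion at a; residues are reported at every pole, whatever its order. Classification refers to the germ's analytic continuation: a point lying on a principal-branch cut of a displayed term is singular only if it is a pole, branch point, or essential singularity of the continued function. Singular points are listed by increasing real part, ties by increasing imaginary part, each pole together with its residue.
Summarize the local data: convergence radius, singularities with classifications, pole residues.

Radius of convergence at 0: 5/9.
At 5/9: an algebraic (square-root) branch point.

Branch term (3)*sqrt(1 - y/(5/9)): its argument vanishes at y = 5/9, a square-root branch point, modulus 5/9.
The radius of convergence is the smallest modulus among the singular points: 5/9.


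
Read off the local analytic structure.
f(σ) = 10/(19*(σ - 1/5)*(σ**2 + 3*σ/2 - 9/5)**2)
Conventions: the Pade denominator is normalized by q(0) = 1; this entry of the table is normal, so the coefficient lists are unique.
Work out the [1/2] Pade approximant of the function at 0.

The Pade approximant has numerator coefficients [-1250/1539, 81250/263169]; denominator coefficients [1, -1205/171, 21445/2052].

Taylor coefficients needed (expand at 0): a_0 = -1250/1539, a_1 = -25000/4617, a_2 = -821875/27702, a_3 = -12671875/83106.
Write the denominator as Q(σ) = 1 + q1*σ + q2*σ^2. Requiring Q*f - P = O(σ^4) with deg P <= 1 kills the coefficients of σ^2..σ^3 in Q*f:
  σ^2: a_2 + q1*a_1 + q2*a_0 = 0, i.e. -821875/27702 + (-25000/4617)*q1 + (-1250/1539)*q2 = 0.
  σ^3: a_3 + q1*a_2 + q2*a_1 = 0, i.e. -12671875/83106 + (-821875/27702)*q1 + (-25000/4617)*q2 = 0.
Solving this linear system: q1 = -1205/171, q2 = 21445/2052.
The numerator is Q*f truncated at degree 1: P0 = a_0 = -1250/1539; P1 = a_1 + q1*a_0 = 81250/263169.


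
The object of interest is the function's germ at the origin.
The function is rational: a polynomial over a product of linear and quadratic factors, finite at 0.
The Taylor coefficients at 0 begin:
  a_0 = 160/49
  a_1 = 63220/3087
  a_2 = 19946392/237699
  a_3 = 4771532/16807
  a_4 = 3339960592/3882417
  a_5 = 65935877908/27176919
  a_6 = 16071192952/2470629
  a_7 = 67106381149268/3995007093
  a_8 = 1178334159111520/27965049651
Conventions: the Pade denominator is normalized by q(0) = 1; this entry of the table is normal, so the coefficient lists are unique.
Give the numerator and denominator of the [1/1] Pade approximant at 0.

Taylor coefficients needed (read off): a_0 = 160/49, a_1 = 63220/3087, a_2 = 19946392/237699.
Write the denominator as Q(r) = 1 + q1*r. Requiring Q*f - P = O(r^3) with deg P <= 1 kills the coefficients of r^2..r^2 in Q*f:
  r^2: a_2 + q1*a_1 = 0, i.e. 19946392/237699 + (63220/3087)*q1 = 0.
Solving this linear system: q1 = -4986598/1216985.
The numerator is Q*f truncated at degree 1: P0 = a_0 = 160/49; P1 = a_1 + q1*a_0 = 762082396/107338077.

The Pade approximant has numerator coefficients [160/49, 762082396/107338077]; denominator coefficients [1, -4986598/1216985].


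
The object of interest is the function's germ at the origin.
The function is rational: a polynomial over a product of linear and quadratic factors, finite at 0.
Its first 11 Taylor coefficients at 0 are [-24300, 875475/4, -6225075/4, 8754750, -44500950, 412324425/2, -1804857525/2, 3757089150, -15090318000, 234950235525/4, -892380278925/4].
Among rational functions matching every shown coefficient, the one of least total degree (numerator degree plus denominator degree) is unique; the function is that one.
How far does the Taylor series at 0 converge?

The radius of convergence is 1/3.

No rational of total degree below 9 reproduces all 11 coefficients; solving the [2/7] Pade equations on them gives f(η) = (2*η**2/3 + η/4 - 36)/((η + 1/3)**3*(η**2 - 1/5)**2), whose expansion matches every shown term.
Denominator factor (η**2 - 1/5)^2: discriminant 4/5, real irrational roots (1/5)*sqrt(5) and -(1/5)*sqrt(5); poles of order 2, moduli (1/5)*sqrt(5) and (1/5)*sqrt(5).
Denominator factor (η + 1/3)^3: pole of order 3 at -1/3, modulus 1/3.
The radius of convergence is the smallest modulus among the singular points: 1/3.


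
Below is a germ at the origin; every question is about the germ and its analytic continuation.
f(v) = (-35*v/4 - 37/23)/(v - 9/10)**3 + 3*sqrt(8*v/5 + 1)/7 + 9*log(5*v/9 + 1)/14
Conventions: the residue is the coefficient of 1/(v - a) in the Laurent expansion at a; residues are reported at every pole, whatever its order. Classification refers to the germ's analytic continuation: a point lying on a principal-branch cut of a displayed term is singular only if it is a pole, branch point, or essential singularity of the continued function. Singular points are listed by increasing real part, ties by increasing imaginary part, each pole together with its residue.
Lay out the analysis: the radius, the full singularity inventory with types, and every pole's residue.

Radius of convergence at 0: 5/8.
At -9/5: a logarithmic branch point.
At -5/8: an algebraic (square-root) branch point.
At 9/10: a pole of order 3; residue 0.

Denominator factor (v - 9/10)^3: pole of order 3 at 9/10, modulus 9/10.
Branch term (9/14)*log(1 - v/(-9/5)): its argument vanishes at v = -9/5, a logarithmic branch point, modulus 9/5.
Branch term (3/7)*sqrt(1 - v/(-5/8)): its argument vanishes at v = -5/8, a square-root branch point, modulus 5/8.
The radius of convergence is the smallest modulus among the singular points: 5/8.
The branch terms are analytic at 9/10 and contribute nothing to the residue; only the rational part matters.
At the order-3 pole 9/10 set g(v) = (v - (9/10))^3*(rational part) = -35*v/4 - 37/23.
Order-3 pole: residue = g''(a)/2; g''(9/10) = 0, so the residue is 0.
List the singular points by increasing real part (a conjugate pair: the negative imaginary part first).


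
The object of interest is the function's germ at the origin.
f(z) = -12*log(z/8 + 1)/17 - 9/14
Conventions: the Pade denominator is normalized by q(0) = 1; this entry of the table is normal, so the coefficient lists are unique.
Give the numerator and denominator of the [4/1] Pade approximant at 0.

The Pade approximant has numerator coefficients [-9/14, -363/2380, -9/2720, 1/10880, -1/348160]; denominator coefficients [1, 1/10].

Taylor coefficients needed (expand at 0): a_0 = -9/14, a_1 = -3/34, a_2 = 3/544, a_3 = -1/2176, a_4 = 3/69632, a_5 = -3/696320.
Write the denominator as Q(z) = 1 + q1*z. Requiring Q*f - P = O(z^6) with deg P <= 4 kills the coefficients of z^5..z^5 in Q*f:
  z^5: a_5 + q1*a_4 = 0, i.e. -3/696320 + (3/69632)*q1 = 0.
Solving this linear system: q1 = 1/10.
The numerator is Q*f truncated at degree 4: P0 = a_0 = -9/14; P1 = a_1 + q1*a_0 = -363/2380; P2 = a_2 + q1*a_1 = -9/2720; P3 = a_3 + q1*a_2 = 1/10880; P4 = a_4 + q1*a_3 = -1/348160.


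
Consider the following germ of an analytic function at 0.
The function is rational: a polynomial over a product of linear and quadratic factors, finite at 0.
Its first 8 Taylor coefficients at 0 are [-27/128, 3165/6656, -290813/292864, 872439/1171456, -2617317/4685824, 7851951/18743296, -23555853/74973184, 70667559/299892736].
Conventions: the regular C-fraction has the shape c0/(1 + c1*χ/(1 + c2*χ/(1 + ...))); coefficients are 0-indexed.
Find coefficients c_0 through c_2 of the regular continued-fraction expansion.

The regular C-fraction coefficients are [-27/128, 1055/468, -225392/1357785].

Taylor coefficients (read off): a_0 = -27/128, a_1 = 3165/6656, a_2 = -290813/292864.
c0 = a_0 = -27/128. Peel one level at a time: if S = 1 + c*χ/S' with S'(0) = 1, then c is the χ-coefficient of S and S' = c*χ/(S - 1).
S_1 = c0/f = 1 + (1055/468)*χ + (56348/150579)*χ^2 + ...; c1 = 1055/468.
S_2 = c1*χ/(S_1 - 1) = 1 + (-225392/1357785)*χ + ...; c2 = -225392/1357785.


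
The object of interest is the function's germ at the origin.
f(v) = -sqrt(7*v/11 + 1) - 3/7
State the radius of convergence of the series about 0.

Branch term (-1)*sqrt(1 - v/(-11/7)): its argument vanishes at v = -11/7, a square-root branch point, modulus 11/7.
The radius of convergence is the smallest modulus among the singular points: 11/7.

The radius of convergence is 11/7.


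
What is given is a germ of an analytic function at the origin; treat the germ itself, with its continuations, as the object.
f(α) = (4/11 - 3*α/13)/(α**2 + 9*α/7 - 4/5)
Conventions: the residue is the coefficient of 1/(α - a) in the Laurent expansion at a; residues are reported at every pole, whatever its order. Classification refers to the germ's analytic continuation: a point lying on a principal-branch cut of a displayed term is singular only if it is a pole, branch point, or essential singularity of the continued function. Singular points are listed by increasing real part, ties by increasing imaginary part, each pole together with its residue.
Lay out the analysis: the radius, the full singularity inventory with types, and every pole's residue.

Denominator factor (α**2 + 9*α/7 - 4/5): discriminant 1189/245, real irrational roots -9/14 + (1/70)*sqrt(5945) and -9/14 - (1/70)*sqrt(5945); poles of order 1, moduli -9/14 + (1/70)*sqrt(5945) and 9/14 + (1/70)*sqrt(5945).
The radius of convergence is the smallest modulus among the singular points: -9/14 + (1/70)*sqrt(5945).
The factor α**2 + 9*α/7 - 4/5 splits as (α - a)(α - a') with a = -9/14 - (1/70)*sqrt(5945), a' = -9/14 + (1/70)*sqrt(5945). At the order-1 pole a set g(α) = (α - a)*f(α) = [4/11 - 3*α/13] / (α - a').
Simple pole: residue = g(a) at a = -9/14 - (1/70)*sqrt(5945), which is -3/26 - (25/8294)*sqrt(5945).
The factor α**2 + 9*α/7 - 4/5 splits as (α - a)(α - a') with a = -9/14 + (1/70)*sqrt(5945), a' = -9/14 - (1/70)*sqrt(5945). At the order-1 pole a set g(α) = (α - a)*f(α) = [4/11 - 3*α/13] / (α - a').
Simple pole: residue = g(a) at a = -9/14 + (1/70)*sqrt(5945), which is -3/26 + (25/8294)*sqrt(5945).
List the singular points by increasing real part (a conjugate pair: the negative imaginary part first).

Radius of convergence at 0: -9/14 + (1/70)*sqrt(5945).
At -9/14 - (1/70)*sqrt(5945): a pole of order 1; residue -3/26 - (25/8294)*sqrt(5945).
At -9/14 + (1/70)*sqrt(5945): a pole of order 1; residue -3/26 + (25/8294)*sqrt(5945).


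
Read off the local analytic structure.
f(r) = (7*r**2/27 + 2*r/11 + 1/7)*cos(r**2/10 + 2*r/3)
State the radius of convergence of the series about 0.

The factor cos(r**2/10 + 2*r/3) is entire and contributes no finite singular point.
The polynomial part has no poles.
No finite singular points: the Taylor series at 0 converges everywhere.

The radius of convergence is infinite.


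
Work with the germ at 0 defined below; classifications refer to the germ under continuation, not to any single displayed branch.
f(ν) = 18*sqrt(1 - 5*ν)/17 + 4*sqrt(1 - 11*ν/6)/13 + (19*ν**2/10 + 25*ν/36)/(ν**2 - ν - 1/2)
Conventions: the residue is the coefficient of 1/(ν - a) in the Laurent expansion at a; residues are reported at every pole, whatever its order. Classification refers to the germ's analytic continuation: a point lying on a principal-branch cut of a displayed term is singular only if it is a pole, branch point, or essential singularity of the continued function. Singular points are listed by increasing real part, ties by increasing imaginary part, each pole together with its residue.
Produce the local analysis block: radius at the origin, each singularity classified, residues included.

Denominator factor (ν**2 - ν - 1/2): discriminant 3, real irrational roots 1/2 + (1/2)*sqrt(3) and 1/2 - (1/2)*sqrt(3); poles of order 1, moduli 1/2 + (1/2)*sqrt(3) and -1/2 + (1/2)*sqrt(3).
Branch term (18/17)*sqrt(1 - ν/(1/5)): its argument vanishes at ν = 1/5, a square-root branch point, modulus 1/5.
Branch term (4/13)*sqrt(1 - ν/(6/11)): its argument vanishes at ν = 6/11, a square-root branch point, modulus 6/11.
The radius of convergence is the smallest modulus among the singular points: 1/5.
The branch terms are analytic at 1/2 - (1/2)*sqrt(3) and contribute nothing to the residue; only the rational part matters.
The factor ν**2 - ν - 1/2 splits as (ν - a)(ν - a') with a = 1/2 - (1/2)*sqrt(3), a' = 1/2 + (1/2)*sqrt(3). At the order-1 pole a set g(ν) = (ν - a)*(rational part) = [19*ν**2/10 + 25*ν/36] / (ν - a').
Simple pole: residue = g(a) at a = 1/2 - (1/2)*sqrt(3), which is 467/360 - (809/1080)*sqrt(3).
The branch terms are analytic at 1/2 + (1/2)*sqrt(3) and contribute nothing to the residue; only the rational part matters.
The factor ν**2 - ν - 1/2 splits as (ν - a)(ν - a') with a = 1/2 + (1/2)*sqrt(3), a' = 1/2 - (1/2)*sqrt(3). At the order-1 pole a set g(ν) = (ν - a)*(rational part) = [19*ν**2/10 + 25*ν/36] / (ν - a').
Simple pole: residue = g(a) at a = 1/2 + (1/2)*sqrt(3), which is 467/360 + (809/1080)*sqrt(3).
List the singular points by increasing real part (a conjugate pair: the negative imaginary part first).

Radius of convergence at 0: 1/5.
At 1/2 - (1/2)*sqrt(3): a pole of order 1; residue 467/360 - (809/1080)*sqrt(3).
At 1/5: an algebraic (square-root) branch point.
At 6/11: an algebraic (square-root) branch point.
At 1/2 + (1/2)*sqrt(3): a pole of order 1; residue 467/360 + (809/1080)*sqrt(3).


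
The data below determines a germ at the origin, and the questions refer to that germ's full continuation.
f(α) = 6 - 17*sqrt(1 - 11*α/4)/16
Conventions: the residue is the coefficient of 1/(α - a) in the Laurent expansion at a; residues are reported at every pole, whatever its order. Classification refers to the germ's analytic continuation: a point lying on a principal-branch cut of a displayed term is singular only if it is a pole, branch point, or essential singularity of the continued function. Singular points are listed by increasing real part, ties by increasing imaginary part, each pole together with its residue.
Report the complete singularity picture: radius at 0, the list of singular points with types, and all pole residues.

Branch term (-17/16)*sqrt(1 - α/(4/11)): its argument vanishes at α = 4/11, a square-root branch point, modulus 4/11.
The radius of convergence is the smallest modulus among the singular points: 4/11.

Radius of convergence at 0: 4/11.
At 4/11: an algebraic (square-root) branch point.


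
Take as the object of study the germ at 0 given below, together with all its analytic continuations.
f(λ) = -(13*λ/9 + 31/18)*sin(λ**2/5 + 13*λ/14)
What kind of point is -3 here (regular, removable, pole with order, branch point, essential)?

The point is a regular point.

There is no denominator, hence no pole anywhere.
The factor -sin(λ**2/5 + 13*λ/14) is entire.
So the germ continues analytically to -3.


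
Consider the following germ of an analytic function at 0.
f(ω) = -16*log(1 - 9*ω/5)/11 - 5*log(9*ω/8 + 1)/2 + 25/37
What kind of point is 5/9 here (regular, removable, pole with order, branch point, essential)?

The point is a logarithmic branch point.

The term (-16/11)*log(1 - ω/(5/9)) has argument 1 - 5/9/(5/9) = 0 at 5/9: a logarithmic (infinitely-sheeted) branch point; the remaining terms are analytic or single-valued there.


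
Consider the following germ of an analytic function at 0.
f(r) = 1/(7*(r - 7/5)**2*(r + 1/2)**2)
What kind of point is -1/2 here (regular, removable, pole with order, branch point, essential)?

The point is a pole of order 2.

The denominator factor r + 1/2 vanishes at -1/2 and appears to the power 2; the numerator there equals 1/7, nonzero, and no other factor vanishes.
Hence a pole whose order is the multiplicity, 2.


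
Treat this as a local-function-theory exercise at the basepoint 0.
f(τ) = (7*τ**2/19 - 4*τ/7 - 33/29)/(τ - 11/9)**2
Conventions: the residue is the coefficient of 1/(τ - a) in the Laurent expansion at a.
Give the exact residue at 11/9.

The residue is 394/1197.

At the order-2 pole 11/9 set g(τ) = (τ - (11/9))^2*f(τ) = 7*τ**2/19 - 4*τ/7 - 33/29.
Order-2 pole: residue = g'(a); g'(11/9) = 394/1197, so the residue is 394/1197.


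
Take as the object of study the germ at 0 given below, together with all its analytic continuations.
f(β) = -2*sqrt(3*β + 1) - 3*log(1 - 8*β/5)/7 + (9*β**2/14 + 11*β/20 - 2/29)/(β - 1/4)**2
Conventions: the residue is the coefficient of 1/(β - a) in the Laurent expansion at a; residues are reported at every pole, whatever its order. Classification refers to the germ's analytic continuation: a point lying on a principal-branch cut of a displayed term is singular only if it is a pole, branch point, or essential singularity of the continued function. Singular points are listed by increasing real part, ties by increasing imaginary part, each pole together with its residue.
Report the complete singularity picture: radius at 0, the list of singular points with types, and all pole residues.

Denominator factor (β - 1/4)^2: pole of order 2 at 1/4, modulus 1/4.
Branch term (-3/7)*log(1 - β/(5/8)): its argument vanishes at β = 5/8, a logarithmic branch point, modulus 5/8.
Branch term (-2)*sqrt(1 - β/(-1/3)): its argument vanishes at β = -1/3, a square-root branch point, modulus 1/3.
The radius of convergence is the smallest modulus among the singular points: 1/4.
The branch terms are analytic at 1/4 and contribute nothing to the residue; only the rational part matters.
At the order-2 pole 1/4 set g(β) = (β - (1/4))^2*(rational part) = 9*β**2/14 + 11*β/20 - 2/29.
Order-2 pole: residue = g'(a); g'(1/4) = 61/70, so the residue is 61/70.
List the singular points by increasing real part (a conjugate pair: the negative imaginary part first).

Radius of convergence at 0: 1/4.
At -1/3: an algebraic (square-root) branch point.
At 1/4: a pole of order 2; residue 61/70.
At 5/8: a logarithmic branch point.


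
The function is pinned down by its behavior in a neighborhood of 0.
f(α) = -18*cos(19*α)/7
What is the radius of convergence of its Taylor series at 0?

The radius of convergence is infinite.

The factor cos(19*α) is entire and contributes no finite singular point.
The polynomial part has no poles.
No finite singular points: the Taylor series at 0 converges everywhere.


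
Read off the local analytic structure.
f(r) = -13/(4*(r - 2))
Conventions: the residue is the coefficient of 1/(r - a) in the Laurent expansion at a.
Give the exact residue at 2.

The residue is -13/4.

At the order-1 pole 2 set g(r) = (r - (2))*f(r) = -13/4.
Simple pole: residue = g(a) at a = 2, which is -13/4.


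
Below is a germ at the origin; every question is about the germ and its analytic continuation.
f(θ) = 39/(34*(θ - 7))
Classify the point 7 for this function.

The point is a pole of order 1.

The denominator factor θ - 7 vanishes at 7 and appears to the power 1; the numerator there equals 39/34, nonzero, and no other factor vanishes.
Hence a pole whose order is the multiplicity, 1.


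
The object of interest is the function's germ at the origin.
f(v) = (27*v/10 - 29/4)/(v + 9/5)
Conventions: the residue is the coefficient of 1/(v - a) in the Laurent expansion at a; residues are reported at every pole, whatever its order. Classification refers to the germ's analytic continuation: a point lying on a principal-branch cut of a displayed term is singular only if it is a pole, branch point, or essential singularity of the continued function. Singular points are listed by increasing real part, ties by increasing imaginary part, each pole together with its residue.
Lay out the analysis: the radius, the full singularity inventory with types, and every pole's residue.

Denominator factor (v + 9/5): pole of order 1 at -9/5, modulus 9/5.
The radius of convergence is the smallest modulus among the singular points: 9/5.
At the order-1 pole -9/5 set g(v) = (v - (-9/5))*f(v) = 27*v/10 - 29/4.
Simple pole: residue = g(a) at a = -9/5, which is -1211/100.

Radius of convergence at 0: 9/5.
At -9/5: a pole of order 1; residue -1211/100.


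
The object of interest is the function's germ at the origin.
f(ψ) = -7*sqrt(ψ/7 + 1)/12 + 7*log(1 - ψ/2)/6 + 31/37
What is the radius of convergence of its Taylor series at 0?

Branch term (-7/12)*sqrt(1 - ψ/(-7)): its argument vanishes at ψ = -7, a square-root branch point, modulus 7.
Branch term (7/6)*log(1 - ψ/(2)): its argument vanishes at ψ = 2, a logarithmic branch point, modulus 2.
The radius of convergence is the smallest modulus among the singular points: 2.

The radius of convergence is 2.


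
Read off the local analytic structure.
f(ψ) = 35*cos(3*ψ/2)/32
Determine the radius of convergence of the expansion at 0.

The factor cos(3*ψ/2) is entire and contributes no finite singular point.
The polynomial part has no poles.
No finite singular points: the Taylor series at 0 converges everywhere.

The radius of convergence is infinite.


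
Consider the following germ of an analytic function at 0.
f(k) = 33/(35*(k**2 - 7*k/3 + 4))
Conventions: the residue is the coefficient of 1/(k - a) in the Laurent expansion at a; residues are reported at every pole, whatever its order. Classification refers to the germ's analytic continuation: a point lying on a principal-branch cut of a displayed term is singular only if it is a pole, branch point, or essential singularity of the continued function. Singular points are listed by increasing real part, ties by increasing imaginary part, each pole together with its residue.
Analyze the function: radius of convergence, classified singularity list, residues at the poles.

Radius of convergence at 0: 2.
At (7/6) - ((1/6)*sqrt(95))*i: a pole of order 1; residue ((99/3325)*sqrt(95))*i.
At (7/6) + ((1/6)*sqrt(95))*i: a pole of order 1; residue -((99/3325)*sqrt(95))*i.

Denominator factor (k**2 - 7*k/3 + 4): discriminant -95/9, complex-conjugate roots (7/6) + ((1/6)*sqrt(95))*i and (7/6) - ((1/6)*sqrt(95))*i; poles of order 1, moduli 2 and 2.
The radius of convergence is the smallest modulus among the singular points: 2.
The factor k**2 - 7*k/3 + 4 splits as (k - a)(k - a') with a = (7/6) - ((1/6)*sqrt(95))*i, a' = (7/6) + ((1/6)*sqrt(95))*i. At the order-1 pole a set g(k) = (k - a)*f(k) = [33/35] / (k - a').
Simple pole: residue = g(a) at a = (7/6) - ((1/6)*sqrt(95))*i, which is ((99/3325)*sqrt(95))*i.
The factor k**2 - 7*k/3 + 4 splits as (k - a)(k - a') with a = (7/6) + ((1/6)*sqrt(95))*i, a' = (7/6) - ((1/6)*sqrt(95))*i. At the order-1 pole a set g(k) = (k - a)*f(k) = [33/35] / (k - a').
Simple pole: residue = g(a) at a = (7/6) + ((1/6)*sqrt(95))*i, which is -((99/3325)*sqrt(95))*i.
List the singular points by increasing real part (a conjugate pair: the negative imaginary part first).


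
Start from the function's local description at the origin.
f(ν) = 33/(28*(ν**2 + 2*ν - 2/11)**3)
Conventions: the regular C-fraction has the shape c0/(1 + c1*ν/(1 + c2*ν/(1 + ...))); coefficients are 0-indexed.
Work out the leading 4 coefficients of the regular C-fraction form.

The regular C-fraction coefficients are [-43923/224, -33, 21/2, -971/126].

Taylor coefficients (expand at 0): a_0 = -43923/224, a_1 = -1449459/224, a_2 = -65225655/448, a_3 = -154125807/56.
c0 = a_0 = -43923/224. Peel one level at a time: if S = 1 + c*ν/S' with S'(0) = 1, then c is the ν-coefficient of S and S' = c*ν/(S - 1).
S_1 = c0/f = 1 + (-33)*ν + (693/2)*ν^2 + ...; c1 = -33.
S_2 = c1*ν/(S_1 - 1) = 1 + (21/2)*ν + (971/12)*ν^2 + ...; c2 = 21/2.
S_3 = c2*ν/(S_2 - 1) = 1 + (-971/126)*ν + ...; c3 = -971/126.


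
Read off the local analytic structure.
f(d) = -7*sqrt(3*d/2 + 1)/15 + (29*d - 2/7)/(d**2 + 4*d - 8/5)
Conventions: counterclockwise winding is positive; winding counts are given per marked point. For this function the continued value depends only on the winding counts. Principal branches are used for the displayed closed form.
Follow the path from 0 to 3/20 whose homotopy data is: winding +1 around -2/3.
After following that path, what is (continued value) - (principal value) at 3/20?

The rational part is single-valued and drops out of the difference; each branch term changes only by its own monodromy.
(-7/15)*sqrt(1 - d/(-2/3)): winding +1 is odd, the square root flips sign, contributing -2*(-7/15)*sqrt(1 - (3/20)/(-2/3)) = -2*(-7/15)*sqrt(49/40) = (49/150)*sqrt(10).
Summing the contributions at d = 3/20 gives (49/150)*sqrt(10).

Continued minus principal equals (49/150)*sqrt(10).


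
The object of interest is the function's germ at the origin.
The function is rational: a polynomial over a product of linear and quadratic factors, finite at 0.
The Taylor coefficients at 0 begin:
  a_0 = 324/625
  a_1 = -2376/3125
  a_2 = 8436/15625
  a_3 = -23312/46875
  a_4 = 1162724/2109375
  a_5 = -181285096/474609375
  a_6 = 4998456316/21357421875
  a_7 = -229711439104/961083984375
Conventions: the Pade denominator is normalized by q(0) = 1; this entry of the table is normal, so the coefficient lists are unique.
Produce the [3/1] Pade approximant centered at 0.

The Pade approximant has numerator coefficients [324/625, -845703/4553125, -6893694/22765625, 11506941/113828125]; denominator coefficients [1, 290681/262260].

Taylor coefficients needed (read off): a_0 = 324/625, a_1 = -2376/3125, a_2 = 8436/15625, a_3 = -23312/46875, a_4 = 1162724/2109375.
Write the denominator as Q(ρ) = 1 + q1*ρ. Requiring Q*f - P = O(ρ^5) with deg P <= 3 kills the coefficients of ρ^4..ρ^4 in Q*f:
  ρ^4: a_4 + q1*a_3 = 0, i.e. 1162724/2109375 + (-23312/46875)*q1 = 0.
Solving this linear system: q1 = 290681/262260.
The numerator is Q*f truncated at degree 3: P0 = a_0 = 324/625; P1 = a_1 + q1*a_0 = -845703/4553125; P2 = a_2 + q1*a_1 = -6893694/22765625; P3 = a_3 + q1*a_2 = 11506941/113828125.


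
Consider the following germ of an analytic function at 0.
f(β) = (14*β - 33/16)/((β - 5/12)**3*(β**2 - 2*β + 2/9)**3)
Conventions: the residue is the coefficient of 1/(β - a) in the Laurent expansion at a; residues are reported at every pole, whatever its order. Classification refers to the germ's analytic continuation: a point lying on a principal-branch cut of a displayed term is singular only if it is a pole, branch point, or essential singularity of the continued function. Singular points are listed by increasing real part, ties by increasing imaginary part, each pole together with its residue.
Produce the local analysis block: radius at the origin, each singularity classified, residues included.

Radius of convergence at 0: 1 - (1/3)*sqrt(7).
At 1 - (1/3)*sqrt(7): a pole of order 3; residue 9644032/21609 + (2043229/12348)*sqrt(7).
At 5/12: a pole of order 3; residue -19288064/21609.
At 1 + (1/3)*sqrt(7): a pole of order 3; residue 9644032/21609 - (2043229/12348)*sqrt(7).


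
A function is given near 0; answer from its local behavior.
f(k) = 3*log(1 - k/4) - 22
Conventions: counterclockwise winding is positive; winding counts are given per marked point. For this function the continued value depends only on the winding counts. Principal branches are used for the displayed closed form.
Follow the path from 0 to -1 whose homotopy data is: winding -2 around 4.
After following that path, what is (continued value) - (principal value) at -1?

Continued minus principal equals -(12)*pi*i.

The rational part is single-valued and drops out of the difference; each branch term changes only by its own monodromy.
(3)*log(1 - k/(4)): each positive loop around 4 adds 2*pi*i to the log, so winding -2 contributes (3)*(-2)*2*pi*i = -(12)*pi*i.
Summing the contributions at k = -1 gives -(12)*pi*i.


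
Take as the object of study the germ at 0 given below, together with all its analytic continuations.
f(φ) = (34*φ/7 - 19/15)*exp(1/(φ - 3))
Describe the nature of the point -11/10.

The point is a regular point.

There is no denominator, hence no pole anywhere.
The essential point of exp(1/(φ - (3))) is 3, not -11/10.
So the germ continues analytically to -11/10.


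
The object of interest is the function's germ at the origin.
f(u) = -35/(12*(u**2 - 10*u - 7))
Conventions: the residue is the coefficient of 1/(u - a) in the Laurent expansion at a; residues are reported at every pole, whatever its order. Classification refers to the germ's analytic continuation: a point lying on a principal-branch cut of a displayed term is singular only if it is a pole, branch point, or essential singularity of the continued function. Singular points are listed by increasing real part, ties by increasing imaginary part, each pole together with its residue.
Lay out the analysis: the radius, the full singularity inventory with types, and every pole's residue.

Denominator factor (u**2 - 10*u - 7): discriminant 128, real irrational roots 5 + (4)*sqrt(2) and 5 - (4)*sqrt(2); poles of order 1, moduli 5 + (4)*sqrt(2) and -5 + (4)*sqrt(2).
The radius of convergence is the smallest modulus among the singular points: -5 + (4)*sqrt(2).
The factor u**2 - 10*u - 7 splits as (u - a)(u - a') with a = 5 - (4)*sqrt(2), a' = 5 + (4)*sqrt(2). At the order-1 pole a set g(u) = (u - a)*f(u) = [-35/12] / (u - a').
Simple pole: residue = g(a) at a = 5 - (4)*sqrt(2), which is (35/192)*sqrt(2).
The factor u**2 - 10*u - 7 splits as (u - a)(u - a') with a = 5 + (4)*sqrt(2), a' = 5 - (4)*sqrt(2). At the order-1 pole a set g(u) = (u - a)*f(u) = [-35/12] / (u - a').
Simple pole: residue = g(a) at a = 5 + (4)*sqrt(2), which is -(35/192)*sqrt(2).
List the singular points by increasing real part (a conjugate pair: the negative imaginary part first).

Radius of convergence at 0: -5 + (4)*sqrt(2).
At 5 - (4)*sqrt(2): a pole of order 1; residue (35/192)*sqrt(2).
At 5 + (4)*sqrt(2): a pole of order 1; residue -(35/192)*sqrt(2).


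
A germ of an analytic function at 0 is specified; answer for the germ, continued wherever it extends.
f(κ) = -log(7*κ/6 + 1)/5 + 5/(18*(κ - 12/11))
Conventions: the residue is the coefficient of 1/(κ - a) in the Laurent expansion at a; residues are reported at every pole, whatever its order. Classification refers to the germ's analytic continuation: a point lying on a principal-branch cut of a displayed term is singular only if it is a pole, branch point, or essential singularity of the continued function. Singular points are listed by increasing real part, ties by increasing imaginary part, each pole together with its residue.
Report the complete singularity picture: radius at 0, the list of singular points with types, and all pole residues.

Radius of convergence at 0: 6/7.
At -6/7: a logarithmic branch point.
At 12/11: a pole of order 1; residue 5/18.

Denominator factor (κ - 12/11): pole of order 1 at 12/11, modulus 12/11.
Branch term (-1/5)*log(1 - κ/(-6/7)): its argument vanishes at κ = -6/7, a logarithmic branch point, modulus 6/7.
The radius of convergence is the smallest modulus among the singular points: 6/7.
The branch term is analytic at 12/11 and contributes nothing to the residue; only the rational part matters.
At the order-1 pole 12/11 set g(κ) = (κ - (12/11))*(rational part) = 5/18.
Simple pole: residue = g(a) at a = 12/11, which is 5/18.
List the singular points by increasing real part (a conjugate pair: the negative imaginary part first).


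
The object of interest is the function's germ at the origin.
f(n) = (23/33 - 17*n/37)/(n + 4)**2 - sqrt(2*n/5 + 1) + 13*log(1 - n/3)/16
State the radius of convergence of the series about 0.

The radius of convergence is 5/2.

Denominator factor (n + 4)^2: pole of order 2 at -4, modulus 4.
Branch term (-1)*sqrt(1 - n/(-5/2)): its argument vanishes at n = -5/2, a square-root branch point, modulus 5/2.
Branch term (13/16)*log(1 - n/(3)): its argument vanishes at n = 3, a logarithmic branch point, modulus 3.
The radius of convergence is the smallest modulus among the singular points: 5/2.


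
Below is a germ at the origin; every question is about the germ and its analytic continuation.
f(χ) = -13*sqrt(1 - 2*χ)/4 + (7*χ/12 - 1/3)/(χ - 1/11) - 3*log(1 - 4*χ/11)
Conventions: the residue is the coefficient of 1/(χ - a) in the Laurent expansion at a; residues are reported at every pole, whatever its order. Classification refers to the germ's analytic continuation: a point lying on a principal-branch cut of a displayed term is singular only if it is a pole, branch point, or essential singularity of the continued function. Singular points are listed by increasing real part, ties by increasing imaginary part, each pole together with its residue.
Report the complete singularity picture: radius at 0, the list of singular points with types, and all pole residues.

Denominator factor (χ - 1/11): pole of order 1 at 1/11, modulus 1/11.
Branch term (-13/4)*sqrt(1 - χ/(1/2)): its argument vanishes at χ = 1/2, a square-root branch point, modulus 1/2.
Branch term (-3)*log(1 - χ/(11/4)): its argument vanishes at χ = 11/4, a logarithmic branch point, modulus 11/4.
The radius of convergence is the smallest modulus among the singular points: 1/11.
The branch terms are analytic at 1/11 and contribute nothing to the residue; only the rational part matters.
At the order-1 pole 1/11 set g(χ) = (χ - (1/11))*(rational part) = 7*χ/12 - 1/3.
Simple pole: residue = g(a) at a = 1/11, which is -37/132.
List the singular points by increasing real part (a conjugate pair: the negative imaginary part first).

Radius of convergence at 0: 1/11.
At 1/11: a pole of order 1; residue -37/132.
At 1/2: an algebraic (square-root) branch point.
At 11/4: a logarithmic branch point.


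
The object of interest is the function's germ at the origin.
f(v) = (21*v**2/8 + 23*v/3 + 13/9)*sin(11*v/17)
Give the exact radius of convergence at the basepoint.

The factor sin(11*v/17) is entire and contributes no finite singular point.
The polynomial part has no poles.
No finite singular points: the Taylor series at 0 converges everywhere.

The radius of convergence is infinite.


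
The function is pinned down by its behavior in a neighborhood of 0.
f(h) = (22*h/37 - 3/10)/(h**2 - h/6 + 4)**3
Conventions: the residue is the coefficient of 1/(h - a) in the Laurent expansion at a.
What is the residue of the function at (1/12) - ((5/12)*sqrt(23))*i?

The residue is -((2161728/7034046875)*sqrt(23))*i.

The factor h**2 - h/6 + 4 splits as (h - a)(h - a') with a = (1/12) - ((5/12)*sqrt(23))*i, a' = (1/12) + ((5/12)*sqrt(23))*i. At the order-3 pole a set g(h) = (h - a)^3*f(h) = [22*h/37 - 3/10] / (h - a')^3.
Order-3 pole: residue = g''(a)/2; g''((1/12) - ((5/12)*sqrt(23))*i) = -((4323456/7034046875)*sqrt(23))*i, so the residue is -((2161728/7034046875)*sqrt(23))*i.


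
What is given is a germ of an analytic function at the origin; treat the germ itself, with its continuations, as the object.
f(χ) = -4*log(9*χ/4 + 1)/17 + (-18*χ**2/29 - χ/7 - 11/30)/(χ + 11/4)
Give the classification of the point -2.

Denominator factors: χ + 11/4 = 3/4 at χ = -2 — none vanishes.
Branch term log(1 - χ/(-4/9)): argument at -2 is -7/2, nonzero, so -2 is not its branch point (a point on a principal cut is still regular for the continued germ).
So the germ continues analytically to -2.

The point is a regular point.


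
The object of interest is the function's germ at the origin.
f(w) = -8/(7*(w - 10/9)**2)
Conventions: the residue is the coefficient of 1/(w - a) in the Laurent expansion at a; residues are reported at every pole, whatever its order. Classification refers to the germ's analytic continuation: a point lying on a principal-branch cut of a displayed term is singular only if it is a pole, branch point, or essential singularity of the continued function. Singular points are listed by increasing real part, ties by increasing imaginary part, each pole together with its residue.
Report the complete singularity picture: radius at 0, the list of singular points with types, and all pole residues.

Radius of convergence at 0: 10/9.
At 10/9: a pole of order 2; residue 0.

Denominator factor (w - 10/9)^2: pole of order 2 at 10/9, modulus 10/9.
The radius of convergence is the smallest modulus among the singular points: 10/9.
At the order-2 pole 10/9 set g(w) = (w - (10/9))^2*f(w) = -8/7.
Order-2 pole: residue = g'(a); g'(10/9) = 0, so the residue is 0.
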